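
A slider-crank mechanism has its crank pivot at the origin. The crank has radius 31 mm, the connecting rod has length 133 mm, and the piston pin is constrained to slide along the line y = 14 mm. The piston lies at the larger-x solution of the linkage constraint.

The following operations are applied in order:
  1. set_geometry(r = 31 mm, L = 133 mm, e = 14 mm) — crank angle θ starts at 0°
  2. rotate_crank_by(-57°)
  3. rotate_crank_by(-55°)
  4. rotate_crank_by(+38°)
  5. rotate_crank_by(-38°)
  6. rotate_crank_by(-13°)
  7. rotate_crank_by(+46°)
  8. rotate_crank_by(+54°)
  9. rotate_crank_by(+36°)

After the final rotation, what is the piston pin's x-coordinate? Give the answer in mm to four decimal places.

163.1845

set_geometry: r = 31 mm, L = 133 mm, e = 14 mm; θ ← 0°
rotate_crank_by(-57°): θ ← 0° -57° = -57°
rotate_crank_by(-55°): θ ← -57° -55° = -112°
rotate_crank_by(+38°): θ ← -112° +38° = -74°
rotate_crank_by(-38°): θ ← -74° -38° = -112°
rotate_crank_by(-13°): θ ← -112° -13° = -125°
rotate_crank_by(+46°): θ ← -125° +46° = -79°
rotate_crank_by(+54°): θ ← -79° +54° = -25°
rotate_crank_by(+36°): θ ← -25° +36° = 11°
crank pin P = (r cos θ, r sin θ) = (30.430443, 5.915079)
h = r sin θ − e = 5.915079 − 14 = -8.084921
x = r cos θ + √(L² − h²) = 30.430443 + √(17689.0 − 65.3659) = 30.430443 + 132.754036 = 163.184479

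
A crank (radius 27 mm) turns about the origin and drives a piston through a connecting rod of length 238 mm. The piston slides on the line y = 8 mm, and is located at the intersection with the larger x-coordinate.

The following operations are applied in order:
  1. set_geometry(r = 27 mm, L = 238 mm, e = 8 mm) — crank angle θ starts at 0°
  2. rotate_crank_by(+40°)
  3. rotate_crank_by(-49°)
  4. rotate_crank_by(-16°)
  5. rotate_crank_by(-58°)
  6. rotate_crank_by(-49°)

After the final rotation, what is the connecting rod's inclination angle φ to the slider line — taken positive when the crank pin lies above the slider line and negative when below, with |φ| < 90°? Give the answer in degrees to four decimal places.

set_geometry: r = 27 mm, L = 238 mm, e = 8 mm; θ ← 0°
rotate_crank_by(+40°): θ ← 0° +40° = 40°
rotate_crank_by(-49°): θ ← 40° -49° = -9°
rotate_crank_by(-16°): θ ← -9° -16° = -25°
rotate_crank_by(-58°): θ ← -25° -58° = -83°
rotate_crank_by(-49°): θ ← -83° -49° = -132°
crank pin P = (r cos θ, r sin θ) = (-18.066526, -20.064910)
h = r sin θ − e = -20.064910 − 8 = -28.064910
sin φ = h / L = -28.064910 / 238 = -0.11791979
φ = arcsin(-0.11791979) = -6.772063°

-6.7721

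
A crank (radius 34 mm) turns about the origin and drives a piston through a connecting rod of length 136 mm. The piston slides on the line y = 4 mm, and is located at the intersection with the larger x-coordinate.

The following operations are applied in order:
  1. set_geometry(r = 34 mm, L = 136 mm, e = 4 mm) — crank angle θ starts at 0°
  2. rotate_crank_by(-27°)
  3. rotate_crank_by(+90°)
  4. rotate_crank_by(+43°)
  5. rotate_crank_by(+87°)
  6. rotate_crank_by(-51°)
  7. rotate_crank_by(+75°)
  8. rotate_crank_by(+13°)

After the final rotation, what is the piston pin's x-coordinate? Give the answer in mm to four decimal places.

set_geometry: r = 34 mm, L = 136 mm, e = 4 mm; θ ← 0°
rotate_crank_by(-27°): θ ← 0° -27° = -27°
rotate_crank_by(+90°): θ ← -27° +90° = 63°
rotate_crank_by(+43°): θ ← 63° +43° = 106°
rotate_crank_by(+87°): θ ← 106° +87° = 193°
rotate_crank_by(-51°): θ ← 193° -51° = 142°
rotate_crank_by(+75°): θ ← 142° +75° = 217°
rotate_crank_by(+13°): θ ← 217° +13° = 230°
crank pin P = (r cos θ, r sin θ) = (-21.854779, -26.045511)
h = r sin θ − e = -26.045511 − 4 = -30.045511
x = r cos θ + √(L² − h²) = -21.854779 + √(18496.0 − 902.7327) = -21.854779 + 132.639614 = 110.784836

110.7848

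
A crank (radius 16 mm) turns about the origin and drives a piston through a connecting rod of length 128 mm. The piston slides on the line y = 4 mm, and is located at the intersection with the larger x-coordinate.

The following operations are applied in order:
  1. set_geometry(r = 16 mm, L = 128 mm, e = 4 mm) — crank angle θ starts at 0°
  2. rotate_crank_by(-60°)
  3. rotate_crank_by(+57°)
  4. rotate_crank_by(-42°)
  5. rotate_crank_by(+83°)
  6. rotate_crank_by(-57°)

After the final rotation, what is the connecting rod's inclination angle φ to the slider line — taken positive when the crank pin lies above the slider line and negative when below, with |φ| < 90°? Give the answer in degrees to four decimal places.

-4.1258

set_geometry: r = 16 mm, L = 128 mm, e = 4 mm; θ ← 0°
rotate_crank_by(-60°): θ ← 0° -60° = -60°
rotate_crank_by(+57°): θ ← -60° +57° = -3°
rotate_crank_by(-42°): θ ← -3° -42° = -45°
rotate_crank_by(+83°): θ ← -45° +83° = 38°
rotate_crank_by(-57°): θ ← 38° -57° = -19°
crank pin P = (r cos θ, r sin θ) = (15.128297, -5.209090)
h = r sin θ − e = -5.209090 − 4 = -9.209090
sin φ = h / L = -9.209090 / 128 = -0.07194602
φ = arcsin(-0.07194602) = -4.125768°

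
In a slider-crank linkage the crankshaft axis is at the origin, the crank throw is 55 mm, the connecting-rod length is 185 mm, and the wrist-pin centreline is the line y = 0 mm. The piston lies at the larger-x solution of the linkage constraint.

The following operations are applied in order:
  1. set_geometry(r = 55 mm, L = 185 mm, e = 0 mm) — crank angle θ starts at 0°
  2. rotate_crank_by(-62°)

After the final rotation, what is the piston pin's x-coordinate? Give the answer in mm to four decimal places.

set_geometry: r = 55 mm, L = 185 mm, e = 0 mm; θ ← 0°
rotate_crank_by(-62°): θ ← 0° -62° = -62°
crank pin P = (r cos θ, r sin θ) = (25.820936, -48.562118)
h = r sin θ − e = -48.562118 − 0 = -48.562118
x = r cos θ + √(L² − h²) = 25.820936 + √(34225.0 − 2358.2793) = 25.820936 + 178.512523 = 204.333459

204.3335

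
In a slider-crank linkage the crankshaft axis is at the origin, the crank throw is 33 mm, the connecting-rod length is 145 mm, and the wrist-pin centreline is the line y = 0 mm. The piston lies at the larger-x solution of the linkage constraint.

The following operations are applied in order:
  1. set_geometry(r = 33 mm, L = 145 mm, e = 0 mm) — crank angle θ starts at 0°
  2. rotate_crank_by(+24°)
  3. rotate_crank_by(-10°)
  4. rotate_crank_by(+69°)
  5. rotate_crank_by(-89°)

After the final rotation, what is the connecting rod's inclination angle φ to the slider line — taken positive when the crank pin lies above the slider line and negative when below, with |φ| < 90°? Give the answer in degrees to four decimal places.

set_geometry: r = 33 mm, L = 145 mm, e = 0 mm; θ ← 0°
rotate_crank_by(+24°): θ ← 0° +24° = 24°
rotate_crank_by(-10°): θ ← 24° -10° = 14°
rotate_crank_by(+69°): θ ← 14° +69° = 83°
rotate_crank_by(-89°): θ ← 83° -89° = -6°
crank pin P = (r cos θ, r sin θ) = (32.819223, -3.449439)
h = r sin θ − e = -3.449439 − 0 = -3.449439
sin φ = h / L = -3.449439 / 145 = -0.02378924
φ = arcsin(-0.02378924) = -1.363151°

-1.3632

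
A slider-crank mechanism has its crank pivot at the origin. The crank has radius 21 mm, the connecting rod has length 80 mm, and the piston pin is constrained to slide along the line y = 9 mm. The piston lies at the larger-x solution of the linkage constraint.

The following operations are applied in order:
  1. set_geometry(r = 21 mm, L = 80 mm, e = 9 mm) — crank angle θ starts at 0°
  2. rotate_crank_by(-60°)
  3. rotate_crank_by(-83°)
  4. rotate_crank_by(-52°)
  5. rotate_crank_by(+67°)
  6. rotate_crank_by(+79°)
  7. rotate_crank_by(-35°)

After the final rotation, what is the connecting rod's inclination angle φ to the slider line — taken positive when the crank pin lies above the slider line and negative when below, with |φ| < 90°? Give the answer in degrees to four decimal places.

-21.9355

set_geometry: r = 21 mm, L = 80 mm, e = 9 mm; θ ← 0°
rotate_crank_by(-60°): θ ← 0° -60° = -60°
rotate_crank_by(-83°): θ ← -60° -83° = -143°
rotate_crank_by(-52°): θ ← -143° -52° = -195°
rotate_crank_by(+67°): θ ← -195° +67° = -128°
rotate_crank_by(+79°): θ ← -128° +79° = -49°
rotate_crank_by(-35°): θ ← -49° -35° = -84°
crank pin P = (r cos θ, r sin θ) = (2.195098, -20.884960)
h = r sin θ − e = -20.884960 − 9 = -29.884960
sin φ = h / L = -29.884960 / 80 = -0.37356200
φ = arcsin(-0.37356200) = -21.935463°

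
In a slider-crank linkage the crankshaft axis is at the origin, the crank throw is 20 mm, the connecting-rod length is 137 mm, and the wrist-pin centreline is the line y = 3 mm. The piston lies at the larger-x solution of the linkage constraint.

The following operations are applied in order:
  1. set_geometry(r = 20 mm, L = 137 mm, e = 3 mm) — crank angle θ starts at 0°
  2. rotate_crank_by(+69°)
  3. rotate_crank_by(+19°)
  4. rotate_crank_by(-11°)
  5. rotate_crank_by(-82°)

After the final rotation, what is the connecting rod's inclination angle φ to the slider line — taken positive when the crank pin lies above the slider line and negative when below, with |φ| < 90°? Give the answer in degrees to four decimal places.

-1.9840

set_geometry: r = 20 mm, L = 137 mm, e = 3 mm; θ ← 0°
rotate_crank_by(+69°): θ ← 0° +69° = 69°
rotate_crank_by(+19°): θ ← 69° +19° = 88°
rotate_crank_by(-11°): θ ← 88° -11° = 77°
rotate_crank_by(-82°): θ ← 77° -82° = -5°
crank pin P = (r cos θ, r sin θ) = (19.923894, -1.743115)
h = r sin θ − e = -1.743115 − 3 = -4.743115
sin φ = h / L = -4.743115 / 137 = -0.03462128
φ = arcsin(-0.03462128) = -1.984050°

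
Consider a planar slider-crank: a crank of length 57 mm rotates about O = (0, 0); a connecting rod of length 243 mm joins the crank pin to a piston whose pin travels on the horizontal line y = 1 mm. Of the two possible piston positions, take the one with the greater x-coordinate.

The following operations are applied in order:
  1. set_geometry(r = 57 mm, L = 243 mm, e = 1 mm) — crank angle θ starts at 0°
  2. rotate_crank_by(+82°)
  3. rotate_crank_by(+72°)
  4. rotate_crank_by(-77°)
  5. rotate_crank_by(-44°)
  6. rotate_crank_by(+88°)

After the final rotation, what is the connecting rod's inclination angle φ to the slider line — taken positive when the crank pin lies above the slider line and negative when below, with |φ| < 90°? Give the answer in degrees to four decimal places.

11.3586

set_geometry: r = 57 mm, L = 243 mm, e = 1 mm; θ ← 0°
rotate_crank_by(+82°): θ ← 0° +82° = 82°
rotate_crank_by(+72°): θ ← 82° +72° = 154°
rotate_crank_by(-77°): θ ← 154° -77° = 77°
rotate_crank_by(-44°): θ ← 77° -44° = 33°
rotate_crank_by(+88°): θ ← 33° +88° = 121°
crank pin P = (r cos θ, r sin θ) = (-29.357170, 48.858536)
h = r sin θ − e = 48.858536 − 1 = 47.858536
sin φ = h / L = 47.858536 / 243 = 0.19694871
φ = arcsin(0.19694871) = 11.358584°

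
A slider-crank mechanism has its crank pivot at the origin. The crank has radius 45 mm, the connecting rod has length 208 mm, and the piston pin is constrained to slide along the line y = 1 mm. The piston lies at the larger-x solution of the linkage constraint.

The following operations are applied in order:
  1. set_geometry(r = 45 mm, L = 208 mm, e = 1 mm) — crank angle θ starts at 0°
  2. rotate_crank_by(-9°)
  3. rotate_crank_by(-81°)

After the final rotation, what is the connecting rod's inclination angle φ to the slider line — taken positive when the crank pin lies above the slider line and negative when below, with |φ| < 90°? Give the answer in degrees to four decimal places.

set_geometry: r = 45 mm, L = 208 mm, e = 1 mm; θ ← 0°
rotate_crank_by(-9°): θ ← 0° -9° = -9°
rotate_crank_by(-81°): θ ← -9° -81° = -90°
crank pin P = (r cos θ, r sin θ) = (0.000000, -45.000000)
h = r sin θ − e = -45.000000 − 1 = -46.000000
sin φ = h / L = -46.000000 / 208 = -0.22115385
φ = arcsin(-0.22115385) = -12.776813°

-12.7768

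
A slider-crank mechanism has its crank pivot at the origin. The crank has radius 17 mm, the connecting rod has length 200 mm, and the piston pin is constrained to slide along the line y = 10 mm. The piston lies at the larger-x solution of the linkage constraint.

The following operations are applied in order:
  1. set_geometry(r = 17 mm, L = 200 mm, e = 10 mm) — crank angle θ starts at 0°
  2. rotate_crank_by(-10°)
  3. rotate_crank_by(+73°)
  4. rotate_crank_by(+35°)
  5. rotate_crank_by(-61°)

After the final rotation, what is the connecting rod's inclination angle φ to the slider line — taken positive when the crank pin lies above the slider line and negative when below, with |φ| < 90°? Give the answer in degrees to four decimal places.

0.0661

set_geometry: r = 17 mm, L = 200 mm, e = 10 mm; θ ← 0°
rotate_crank_by(-10°): θ ← 0° -10° = -10°
rotate_crank_by(+73°): θ ← -10° +73° = 63°
rotate_crank_by(+35°): θ ← 63° +35° = 98°
rotate_crank_by(-61°): θ ← 98° -61° = 37°
crank pin P = (r cos θ, r sin θ) = (13.576804, 10.230855)
h = r sin θ − e = 10.230855 − 10 = 0.230855
sin φ = h / L = 0.230855 / 200 = 0.00115428
φ = arcsin(0.00115428) = 0.066135°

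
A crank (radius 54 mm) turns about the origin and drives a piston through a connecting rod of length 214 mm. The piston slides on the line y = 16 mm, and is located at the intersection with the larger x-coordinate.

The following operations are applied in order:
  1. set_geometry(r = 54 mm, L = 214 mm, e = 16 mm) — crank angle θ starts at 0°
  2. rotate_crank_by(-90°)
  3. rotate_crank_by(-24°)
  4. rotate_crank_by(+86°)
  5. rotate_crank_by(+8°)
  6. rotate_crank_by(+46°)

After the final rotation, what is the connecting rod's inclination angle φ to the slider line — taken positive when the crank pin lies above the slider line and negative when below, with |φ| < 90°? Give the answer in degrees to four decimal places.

set_geometry: r = 54 mm, L = 214 mm, e = 16 mm; θ ← 0°
rotate_crank_by(-90°): θ ← 0° -90° = -90°
rotate_crank_by(-24°): θ ← -90° -24° = -114°
rotate_crank_by(+86°): θ ← -114° +86° = -28°
rotate_crank_by(+8°): θ ← -28° +8° = -20°
rotate_crank_by(+46°): θ ← -20° +46° = 26°
crank pin P = (r cos θ, r sin θ) = (48.534879, 23.672042)
h = r sin θ − e = 23.672042 − 16 = 7.672042
sin φ = h / L = 7.672042 / 214 = 0.03585066
φ = arcsin(0.03585066) = 2.054532°

2.0545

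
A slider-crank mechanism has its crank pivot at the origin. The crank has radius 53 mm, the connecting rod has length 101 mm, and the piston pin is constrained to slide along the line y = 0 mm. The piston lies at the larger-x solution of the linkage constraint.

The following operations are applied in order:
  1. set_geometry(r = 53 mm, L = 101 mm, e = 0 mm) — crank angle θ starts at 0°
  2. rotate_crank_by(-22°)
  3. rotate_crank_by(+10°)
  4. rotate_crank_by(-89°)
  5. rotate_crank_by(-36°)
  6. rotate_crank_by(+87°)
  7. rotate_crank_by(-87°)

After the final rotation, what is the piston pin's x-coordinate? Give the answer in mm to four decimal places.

set_geometry: r = 53 mm, L = 101 mm, e = 0 mm; θ ← 0°
rotate_crank_by(-22°): θ ← 0° -22° = -22°
rotate_crank_by(+10°): θ ← -22° +10° = -12°
rotate_crank_by(-89°): θ ← -12° -89° = -101°
rotate_crank_by(-36°): θ ← -101° -36° = -137°
rotate_crank_by(+87°): θ ← -137° +87° = -50°
rotate_crank_by(-87°): θ ← -50° -87° = -137°
crank pin P = (r cos θ, r sin θ) = (-38.761746, -36.145913)
h = r sin θ − e = -36.145913 − 0 = -36.145913
x = r cos θ + √(L² − h²) = -38.761746 + √(10201.0 − 1306.5270) = -38.761746 + 94.310514 = 55.548767

55.5488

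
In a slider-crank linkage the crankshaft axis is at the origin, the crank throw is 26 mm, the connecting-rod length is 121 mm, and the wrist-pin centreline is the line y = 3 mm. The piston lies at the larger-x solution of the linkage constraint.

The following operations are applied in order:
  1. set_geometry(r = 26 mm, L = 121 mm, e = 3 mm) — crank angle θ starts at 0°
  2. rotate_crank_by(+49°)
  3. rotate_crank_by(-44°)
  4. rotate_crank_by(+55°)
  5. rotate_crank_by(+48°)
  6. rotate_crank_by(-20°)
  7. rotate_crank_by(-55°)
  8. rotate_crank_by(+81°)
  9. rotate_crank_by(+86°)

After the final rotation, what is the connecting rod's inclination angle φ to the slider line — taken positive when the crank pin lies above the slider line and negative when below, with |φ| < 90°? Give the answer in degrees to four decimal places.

-5.6404

set_geometry: r = 26 mm, L = 121 mm, e = 3 mm; θ ← 0°
rotate_crank_by(+49°): θ ← 0° +49° = 49°
rotate_crank_by(-44°): θ ← 49° -44° = 5°
rotate_crank_by(+55°): θ ← 5° +55° = 60°
rotate_crank_by(+48°): θ ← 60° +48° = 108°
rotate_crank_by(-20°): θ ← 108° -20° = 88°
rotate_crank_by(-55°): θ ← 88° -55° = 33°
rotate_crank_by(+81°): θ ← 33° +81° = 114°
rotate_crank_by(+86°): θ ← 114° +86° = 200°
crank pin P = (r cos θ, r sin θ) = (-24.432008, -8.892524)
h = r sin θ − e = -8.892524 − 3 = -11.892524
sin φ = h / L = -11.892524 / 121 = -0.09828532
φ = arcsin(-0.09828532) = -5.640440°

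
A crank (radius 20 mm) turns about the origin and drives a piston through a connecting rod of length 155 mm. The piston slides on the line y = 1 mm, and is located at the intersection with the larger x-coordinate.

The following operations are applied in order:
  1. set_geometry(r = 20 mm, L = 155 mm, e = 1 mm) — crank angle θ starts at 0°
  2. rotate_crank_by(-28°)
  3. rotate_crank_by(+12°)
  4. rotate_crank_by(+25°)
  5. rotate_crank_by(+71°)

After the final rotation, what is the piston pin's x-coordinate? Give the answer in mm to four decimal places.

157.3413

set_geometry: r = 20 mm, L = 155 mm, e = 1 mm; θ ← 0°
rotate_crank_by(-28°): θ ← 0° -28° = -28°
rotate_crank_by(+12°): θ ← -28° +12° = -16°
rotate_crank_by(+25°): θ ← -16° +25° = 9°
rotate_crank_by(+71°): θ ← 9° +71° = 80°
crank pin P = (r cos θ, r sin θ) = (3.472964, 19.696155)
h = r sin θ − e = 19.696155 − 1 = 18.696155
x = r cos θ + √(L² − h²) = 3.472964 + √(24025.0 − 349.5462) = 3.472964 + 153.868300 = 157.341264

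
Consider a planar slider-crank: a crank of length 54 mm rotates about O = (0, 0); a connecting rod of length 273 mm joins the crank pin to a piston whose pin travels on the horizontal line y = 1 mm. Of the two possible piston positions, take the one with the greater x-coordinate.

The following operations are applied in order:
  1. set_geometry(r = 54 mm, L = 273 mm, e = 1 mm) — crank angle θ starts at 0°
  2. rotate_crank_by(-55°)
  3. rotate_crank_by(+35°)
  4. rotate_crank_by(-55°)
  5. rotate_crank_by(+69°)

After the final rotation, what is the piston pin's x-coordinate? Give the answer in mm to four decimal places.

326.6233

set_geometry: r = 54 mm, L = 273 mm, e = 1 mm; θ ← 0°
rotate_crank_by(-55°): θ ← 0° -55° = -55°
rotate_crank_by(+35°): θ ← -55° +35° = -20°
rotate_crank_by(-55°): θ ← -20° -55° = -75°
rotate_crank_by(+69°): θ ← -75° +69° = -6°
crank pin P = (r cos θ, r sin θ) = (53.704182, -5.644537)
h = r sin θ − e = -5.644537 − 1 = -6.644537
x = r cos θ + √(L² − h²) = 53.704182 + √(74529.0 − 44.1499) = 53.704182 + 272.919127 = 326.623310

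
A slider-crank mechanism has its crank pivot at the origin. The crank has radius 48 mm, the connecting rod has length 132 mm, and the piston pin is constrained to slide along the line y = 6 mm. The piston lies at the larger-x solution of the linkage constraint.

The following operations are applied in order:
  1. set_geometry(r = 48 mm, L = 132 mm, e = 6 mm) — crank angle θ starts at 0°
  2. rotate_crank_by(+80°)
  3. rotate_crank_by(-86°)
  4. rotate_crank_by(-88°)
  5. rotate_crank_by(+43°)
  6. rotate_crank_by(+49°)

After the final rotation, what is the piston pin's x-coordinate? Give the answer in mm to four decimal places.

set_geometry: r = 48 mm, L = 132 mm, e = 6 mm; θ ← 0°
rotate_crank_by(+80°): θ ← 0° +80° = 80°
rotate_crank_by(-86°): θ ← 80° -86° = -6°
rotate_crank_by(-88°): θ ← -6° -88° = -94°
rotate_crank_by(+43°): θ ← -94° +43° = -51°
rotate_crank_by(+49°): θ ← -51° +49° = -2°
crank pin P = (r cos θ, r sin θ) = (47.970760, -1.675176)
h = r sin θ − e = -1.675176 − 6 = -7.675176
x = r cos θ + √(L² − h²) = 47.970760 + √(17424.0 − 58.9083) = 47.970760 + 131.776673 = 179.747433

179.7474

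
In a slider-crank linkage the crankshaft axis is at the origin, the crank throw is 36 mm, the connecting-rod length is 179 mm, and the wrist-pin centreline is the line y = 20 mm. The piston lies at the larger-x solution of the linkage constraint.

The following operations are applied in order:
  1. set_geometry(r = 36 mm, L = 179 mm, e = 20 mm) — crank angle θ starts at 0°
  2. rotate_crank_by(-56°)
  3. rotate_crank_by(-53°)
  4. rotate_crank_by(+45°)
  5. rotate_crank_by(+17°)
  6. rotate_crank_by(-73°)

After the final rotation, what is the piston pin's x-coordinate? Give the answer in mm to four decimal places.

153.5282

set_geometry: r = 36 mm, L = 179 mm, e = 20 mm; θ ← 0°
rotate_crank_by(-56°): θ ← 0° -56° = -56°
rotate_crank_by(-53°): θ ← -56° -53° = -109°
rotate_crank_by(+45°): θ ← -109° +45° = -64°
rotate_crank_by(+17°): θ ← -64° +17° = -47°
rotate_crank_by(-73°): θ ← -47° -73° = -120°
crank pin P = (r cos θ, r sin θ) = (-18.000000, -31.176915)
h = r sin θ − e = -31.176915 − 20 = -51.176915
x = r cos θ + √(L² − h²) = -18.000000 + √(32041.0 − 2619.0766) = -18.000000 + 171.528200 = 153.528200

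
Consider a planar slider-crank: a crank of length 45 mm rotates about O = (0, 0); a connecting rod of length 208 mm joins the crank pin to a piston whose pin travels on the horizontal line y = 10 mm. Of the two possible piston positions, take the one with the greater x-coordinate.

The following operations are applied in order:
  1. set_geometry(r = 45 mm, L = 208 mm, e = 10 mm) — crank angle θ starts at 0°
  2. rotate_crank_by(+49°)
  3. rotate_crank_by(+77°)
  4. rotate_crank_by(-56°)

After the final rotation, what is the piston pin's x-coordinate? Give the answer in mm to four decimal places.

set_geometry: r = 45 mm, L = 208 mm, e = 10 mm; θ ← 0°
rotate_crank_by(+49°): θ ← 0° +49° = 49°
rotate_crank_by(+77°): θ ← 49° +77° = 126°
rotate_crank_by(-56°): θ ← 126° -56° = 70°
crank pin P = (r cos θ, r sin θ) = (15.390906, 42.286168)
h = r sin θ − e = 42.286168 − 10 = 32.286168
x = r cos θ + √(L² − h²) = 15.390906 + √(43264.0 − 1042.3966) = 15.390906 + 205.478961 = 220.869867

220.8699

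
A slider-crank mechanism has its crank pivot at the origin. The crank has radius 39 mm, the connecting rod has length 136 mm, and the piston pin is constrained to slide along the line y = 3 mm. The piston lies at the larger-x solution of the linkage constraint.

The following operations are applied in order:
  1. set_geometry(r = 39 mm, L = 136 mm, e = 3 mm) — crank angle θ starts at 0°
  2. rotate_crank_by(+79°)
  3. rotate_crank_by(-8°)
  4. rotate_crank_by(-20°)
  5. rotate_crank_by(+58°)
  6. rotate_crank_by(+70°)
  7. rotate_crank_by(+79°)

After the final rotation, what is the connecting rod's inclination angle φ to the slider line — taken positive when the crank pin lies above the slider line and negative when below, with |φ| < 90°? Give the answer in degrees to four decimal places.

set_geometry: r = 39 mm, L = 136 mm, e = 3 mm; θ ← 0°
rotate_crank_by(+79°): θ ← 0° +79° = 79°
rotate_crank_by(-8°): θ ← 79° -8° = 71°
rotate_crank_by(-20°): θ ← 71° -20° = 51°
rotate_crank_by(+58°): θ ← 51° +58° = 109°
rotate_crank_by(+70°): θ ← 109° +70° = 179°
rotate_crank_by(+79°): θ ← 179° +79° = 258°
crank pin P = (r cos θ, r sin θ) = (-8.108556, -38.147756)
h = r sin θ − e = -38.147756 − 3 = -41.147756
sin φ = h / L = -41.147756 / 136 = -0.30255703
φ = arcsin(-0.30255703) = -17.611249°

-17.6112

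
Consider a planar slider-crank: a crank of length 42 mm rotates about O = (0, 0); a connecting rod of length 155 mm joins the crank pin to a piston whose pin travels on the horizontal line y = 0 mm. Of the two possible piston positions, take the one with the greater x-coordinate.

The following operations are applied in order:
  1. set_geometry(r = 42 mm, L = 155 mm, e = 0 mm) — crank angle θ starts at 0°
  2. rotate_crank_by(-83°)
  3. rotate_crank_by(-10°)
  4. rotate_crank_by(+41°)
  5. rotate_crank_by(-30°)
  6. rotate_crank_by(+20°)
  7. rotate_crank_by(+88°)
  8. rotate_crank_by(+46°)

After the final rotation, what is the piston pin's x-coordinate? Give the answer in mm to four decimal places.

set_geometry: r = 42 mm, L = 155 mm, e = 0 mm; θ ← 0°
rotate_crank_by(-83°): θ ← 0° -83° = -83°
rotate_crank_by(-10°): θ ← -83° -10° = -93°
rotate_crank_by(+41°): θ ← -93° +41° = -52°
rotate_crank_by(-30°): θ ← -52° -30° = -82°
rotate_crank_by(+20°): θ ← -82° +20° = -62°
rotate_crank_by(+88°): θ ← -62° +88° = 26°
rotate_crank_by(+46°): θ ← 26° +46° = 72°
crank pin P = (r cos θ, r sin θ) = (12.978714, 39.944374)
h = r sin θ − e = 39.944374 − 0 = 39.944374
x = r cos θ + √(L² − h²) = 12.978714 + √(24025.0 − 1595.5530) = 12.978714 + 149.764639 = 162.743352

162.7434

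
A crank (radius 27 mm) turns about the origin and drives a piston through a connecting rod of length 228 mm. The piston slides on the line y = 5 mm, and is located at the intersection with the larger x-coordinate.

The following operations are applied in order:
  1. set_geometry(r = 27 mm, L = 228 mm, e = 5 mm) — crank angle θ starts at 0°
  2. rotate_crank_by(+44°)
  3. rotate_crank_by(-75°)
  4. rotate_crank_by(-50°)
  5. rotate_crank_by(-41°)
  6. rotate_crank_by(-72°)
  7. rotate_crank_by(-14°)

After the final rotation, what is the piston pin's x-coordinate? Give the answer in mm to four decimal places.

set_geometry: r = 27 mm, L = 228 mm, e = 5 mm; θ ← 0°
rotate_crank_by(+44°): θ ← 0° +44° = 44°
rotate_crank_by(-75°): θ ← 44° -75° = -31°
rotate_crank_by(-50°): θ ← -31° -50° = -81°
rotate_crank_by(-41°): θ ← -81° -41° = -122°
rotate_crank_by(-72°): θ ← -122° -72° = -194°
rotate_crank_by(-14°): θ ← -194° -14° = -208°
crank pin P = (r cos θ, r sin θ) = (-23.839585, 12.675732)
h = r sin θ − e = 12.675732 − 5 = 7.675732
x = r cos θ + √(L² − h²) = -23.839585 + √(51984.0 − 58.9169) = -23.839585 + 227.870760 = 204.031175

204.0312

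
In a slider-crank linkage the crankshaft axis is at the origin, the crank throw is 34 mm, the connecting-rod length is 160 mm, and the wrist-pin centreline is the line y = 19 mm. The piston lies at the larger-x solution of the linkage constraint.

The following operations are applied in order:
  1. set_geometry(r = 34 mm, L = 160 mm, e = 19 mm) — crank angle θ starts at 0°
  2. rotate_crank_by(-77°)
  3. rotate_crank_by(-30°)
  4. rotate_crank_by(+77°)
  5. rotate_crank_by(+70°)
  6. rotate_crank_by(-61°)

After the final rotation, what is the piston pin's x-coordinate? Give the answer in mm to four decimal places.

set_geometry: r = 34 mm, L = 160 mm, e = 19 mm; θ ← 0°
rotate_crank_by(-77°): θ ← 0° -77° = -77°
rotate_crank_by(-30°): θ ← -77° -30° = -107°
rotate_crank_by(+77°): θ ← -107° +77° = -30°
rotate_crank_by(+70°): θ ← -30° +70° = 40°
rotate_crank_by(-61°): θ ← 40° -61° = -21°
crank pin P = (r cos θ, r sin θ) = (31.741735, -12.184510)
h = r sin θ − e = -12.184510 − 19 = -31.184510
x = r cos θ + √(L² − h²) = 31.741735 + √(25600.0 − 972.4737) = 31.741735 + 156.931598 = 188.673332

188.6733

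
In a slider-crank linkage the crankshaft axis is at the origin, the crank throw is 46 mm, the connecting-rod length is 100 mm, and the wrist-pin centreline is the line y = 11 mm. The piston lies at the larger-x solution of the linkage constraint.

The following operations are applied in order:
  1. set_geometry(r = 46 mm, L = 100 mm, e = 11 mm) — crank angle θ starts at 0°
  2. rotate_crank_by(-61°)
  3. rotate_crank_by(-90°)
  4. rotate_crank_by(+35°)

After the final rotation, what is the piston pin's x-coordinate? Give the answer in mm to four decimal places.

set_geometry: r = 46 mm, L = 100 mm, e = 11 mm; θ ← 0°
rotate_crank_by(-61°): θ ← 0° -61° = -61°
rotate_crank_by(-90°): θ ← -61° -90° = -151°
rotate_crank_by(+35°): θ ← -151° +35° = -116°
crank pin P = (r cos θ, r sin θ) = (-20.165073, -41.344526)
h = r sin θ − e = -41.344526 − 11 = -52.344526
x = r cos θ + √(L² − h²) = -20.165073 + √(10000.0 − 2739.9494) = -20.165073 + 85.205930 = 65.040858

65.0409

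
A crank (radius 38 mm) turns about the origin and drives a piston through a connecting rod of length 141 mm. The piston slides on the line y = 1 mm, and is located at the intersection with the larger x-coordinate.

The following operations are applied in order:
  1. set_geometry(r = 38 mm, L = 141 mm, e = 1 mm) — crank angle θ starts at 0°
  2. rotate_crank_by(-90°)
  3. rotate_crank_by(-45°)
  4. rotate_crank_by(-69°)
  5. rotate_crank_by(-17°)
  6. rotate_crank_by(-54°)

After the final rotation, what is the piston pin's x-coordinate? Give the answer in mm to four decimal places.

set_geometry: r = 38 mm, L = 141 mm, e = 1 mm; θ ← 0°
rotate_crank_by(-90°): θ ← 0° -90° = -90°
rotate_crank_by(-45°): θ ← -90° -45° = -135°
rotate_crank_by(-69°): θ ← -135° -69° = -204°
rotate_crank_by(-17°): θ ← -204° -17° = -221°
rotate_crank_by(-54°): θ ← -221° -54° = -275°
crank pin P = (r cos θ, r sin θ) = (3.311918, 37.855399)
h = r sin θ − e = 37.855399 − 1 = 36.855399
x = r cos θ + √(L² − h²) = 3.311918 + √(19881.0 − 1358.3204) = 3.311918 + 136.098051 = 139.409970

139.4100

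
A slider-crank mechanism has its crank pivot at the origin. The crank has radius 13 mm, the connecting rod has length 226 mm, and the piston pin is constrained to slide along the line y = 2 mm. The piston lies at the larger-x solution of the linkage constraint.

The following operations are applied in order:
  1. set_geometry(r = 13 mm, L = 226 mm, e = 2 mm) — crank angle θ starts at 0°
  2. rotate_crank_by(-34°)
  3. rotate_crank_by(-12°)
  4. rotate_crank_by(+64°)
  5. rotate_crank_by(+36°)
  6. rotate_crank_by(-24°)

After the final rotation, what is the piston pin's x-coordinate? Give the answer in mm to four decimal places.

237.2135

set_geometry: r = 13 mm, L = 226 mm, e = 2 mm; θ ← 0°
rotate_crank_by(-34°): θ ← 0° -34° = -34°
rotate_crank_by(-12°): θ ← -34° -12° = -46°
rotate_crank_by(+64°): θ ← -46° +64° = 18°
rotate_crank_by(+36°): θ ← 18° +36° = 54°
rotate_crank_by(-24°): θ ← 54° -24° = 30°
crank pin P = (r cos θ, r sin θ) = (11.258330, 6.500000)
h = r sin θ − e = 6.500000 − 2 = 4.500000
x = r cos θ + √(L² − h²) = 11.258330 + √(51076.0 − 20.2500) = 11.258330 + 225.955195 = 237.213525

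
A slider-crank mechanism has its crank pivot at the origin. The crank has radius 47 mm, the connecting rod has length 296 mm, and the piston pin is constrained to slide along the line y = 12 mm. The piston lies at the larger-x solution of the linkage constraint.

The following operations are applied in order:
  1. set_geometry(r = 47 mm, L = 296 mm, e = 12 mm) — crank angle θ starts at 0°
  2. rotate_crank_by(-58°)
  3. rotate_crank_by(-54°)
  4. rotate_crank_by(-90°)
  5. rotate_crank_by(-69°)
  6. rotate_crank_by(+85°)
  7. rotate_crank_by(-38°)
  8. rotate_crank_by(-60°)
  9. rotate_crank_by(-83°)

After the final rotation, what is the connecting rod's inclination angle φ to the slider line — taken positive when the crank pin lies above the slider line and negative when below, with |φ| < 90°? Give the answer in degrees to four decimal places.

-3.4336

set_geometry: r = 47 mm, L = 296 mm, e = 12 mm; θ ← 0°
rotate_crank_by(-58°): θ ← 0° -58° = -58°
rotate_crank_by(-54°): θ ← -58° -54° = -112°
rotate_crank_by(-90°): θ ← -112° -90° = -202°
rotate_crank_by(-69°): θ ← -202° -69° = -271°
rotate_crank_by(+85°): θ ← -271° +85° = -186°
rotate_crank_by(-38°): θ ← -186° -38° = -224°
rotate_crank_by(-60°): θ ← -224° -60° = -284°
rotate_crank_by(-83°): θ ← -284° -83° = -367°
crank pin P = (r cos θ, r sin θ) = (46.649669, -5.727859)
h = r sin θ − e = -5.727859 − 12 = -17.727859
sin φ = h / L = -17.727859 / 296 = -0.05989142
φ = arcsin(-0.05989142) = -3.433580°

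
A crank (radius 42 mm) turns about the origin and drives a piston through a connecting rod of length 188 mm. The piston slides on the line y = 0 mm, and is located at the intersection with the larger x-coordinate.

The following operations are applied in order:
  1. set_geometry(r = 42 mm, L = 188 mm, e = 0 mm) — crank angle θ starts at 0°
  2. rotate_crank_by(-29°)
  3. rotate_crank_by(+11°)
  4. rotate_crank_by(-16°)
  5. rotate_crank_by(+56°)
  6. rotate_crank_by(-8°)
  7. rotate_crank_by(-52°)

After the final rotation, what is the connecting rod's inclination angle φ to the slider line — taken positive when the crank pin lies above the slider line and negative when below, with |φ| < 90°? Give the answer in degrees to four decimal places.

set_geometry: r = 42 mm, L = 188 mm, e = 0 mm; θ ← 0°
rotate_crank_by(-29°): θ ← 0° -29° = -29°
rotate_crank_by(+11°): θ ← -29° +11° = -18°
rotate_crank_by(-16°): θ ← -18° -16° = -34°
rotate_crank_by(+56°): θ ← -34° +56° = 22°
rotate_crank_by(-8°): θ ← 22° -8° = 14°
rotate_crank_by(-52°): θ ← 14° -52° = -38°
crank pin P = (r cos θ, r sin θ) = (33.096452, -25.857782)
h = r sin θ − e = -25.857782 − 0 = -25.857782
sin φ = h / L = -25.857782 / 188 = -0.13754139
φ = arcsin(-0.13754139) = -7.905602°

-7.9056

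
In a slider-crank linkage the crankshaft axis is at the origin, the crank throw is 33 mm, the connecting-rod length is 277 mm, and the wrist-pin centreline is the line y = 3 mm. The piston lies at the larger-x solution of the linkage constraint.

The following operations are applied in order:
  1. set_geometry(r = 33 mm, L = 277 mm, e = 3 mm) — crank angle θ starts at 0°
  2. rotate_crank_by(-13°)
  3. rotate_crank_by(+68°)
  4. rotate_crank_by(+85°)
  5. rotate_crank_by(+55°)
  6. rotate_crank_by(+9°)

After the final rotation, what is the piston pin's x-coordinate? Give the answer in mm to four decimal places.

246.3658

set_geometry: r = 33 mm, L = 277 mm, e = 3 mm; θ ← 0°
rotate_crank_by(-13°): θ ← 0° -13° = -13°
rotate_crank_by(+68°): θ ← -13° +68° = 55°
rotate_crank_by(+85°): θ ← 55° +85° = 140°
rotate_crank_by(+55°): θ ← 140° +55° = 195°
rotate_crank_by(+9°): θ ← 195° +9° = 204°
crank pin P = (r cos θ, r sin θ) = (-30.147000, -13.422309)
h = r sin θ − e = -13.422309 − 3 = -16.422309
x = r cos θ + √(L² − h²) = -30.147000 + √(76729.0 − 269.6922) = -30.147000 + 276.512762 = 246.365762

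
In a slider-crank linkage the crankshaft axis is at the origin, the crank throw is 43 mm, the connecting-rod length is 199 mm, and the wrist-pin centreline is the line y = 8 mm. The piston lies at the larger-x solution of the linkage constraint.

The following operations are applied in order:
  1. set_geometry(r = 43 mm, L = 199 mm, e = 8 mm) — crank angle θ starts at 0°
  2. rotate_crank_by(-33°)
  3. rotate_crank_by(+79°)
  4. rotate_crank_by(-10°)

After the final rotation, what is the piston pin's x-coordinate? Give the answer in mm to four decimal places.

set_geometry: r = 43 mm, L = 199 mm, e = 8 mm; θ ← 0°
rotate_crank_by(-33°): θ ← 0° -33° = -33°
rotate_crank_by(+79°): θ ← -33° +79° = 46°
rotate_crank_by(-10°): θ ← 46° -10° = 36°
crank pin P = (r cos θ, r sin θ) = (34.787731, 25.274766)
h = r sin θ − e = 25.274766 − 8 = 17.274766
x = r cos θ + √(L² − h²) = 34.787731 + √(39601.0 − 298.4175) = 34.787731 + 198.248789 = 233.036520

233.0365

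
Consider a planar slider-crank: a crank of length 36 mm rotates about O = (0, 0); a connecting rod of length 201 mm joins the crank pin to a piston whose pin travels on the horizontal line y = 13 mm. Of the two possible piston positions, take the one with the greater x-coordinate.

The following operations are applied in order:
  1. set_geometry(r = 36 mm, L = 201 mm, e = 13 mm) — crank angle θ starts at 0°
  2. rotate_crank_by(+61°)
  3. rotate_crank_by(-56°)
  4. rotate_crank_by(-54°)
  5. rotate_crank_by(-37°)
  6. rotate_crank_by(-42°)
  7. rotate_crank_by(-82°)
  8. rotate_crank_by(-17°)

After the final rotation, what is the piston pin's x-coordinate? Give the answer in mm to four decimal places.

set_geometry: r = 36 mm, L = 201 mm, e = 13 mm; θ ← 0°
rotate_crank_by(+61°): θ ← 0° +61° = 61°
rotate_crank_by(-56°): θ ← 61° -56° = 5°
rotate_crank_by(-54°): θ ← 5° -54° = -49°
rotate_crank_by(-37°): θ ← -49° -37° = -86°
rotate_crank_by(-42°): θ ← -86° -42° = -128°
rotate_crank_by(-82°): θ ← -128° -82° = -210°
rotate_crank_by(-17°): θ ← -210° -17° = -227°
crank pin P = (r cos θ, r sin θ) = (-24.551941, 26.328733)
h = r sin θ − e = 26.328733 − 13 = 13.328733
x = r cos θ + √(L² − h²) = -24.551941 + √(40401.0 − 177.6551) = -24.551941 + 200.557585 = 176.005644

176.0056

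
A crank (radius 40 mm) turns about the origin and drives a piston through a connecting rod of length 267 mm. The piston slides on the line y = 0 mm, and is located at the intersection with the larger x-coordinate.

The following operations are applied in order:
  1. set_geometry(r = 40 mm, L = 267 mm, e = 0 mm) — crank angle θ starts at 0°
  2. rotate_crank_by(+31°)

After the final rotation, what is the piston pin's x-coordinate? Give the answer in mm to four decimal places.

300.4907

set_geometry: r = 40 mm, L = 267 mm, e = 0 mm; θ ← 0°
rotate_crank_by(+31°): θ ← 0° +31° = 31°
crank pin P = (r cos θ, r sin θ) = (34.286692, 20.601523)
h = r sin θ − e = 20.601523 − 0 = 20.601523
x = r cos θ + √(L² − h²) = 34.286692 + √(71289.0 − 424.4227) = 34.286692 + 266.204014 = 300.490706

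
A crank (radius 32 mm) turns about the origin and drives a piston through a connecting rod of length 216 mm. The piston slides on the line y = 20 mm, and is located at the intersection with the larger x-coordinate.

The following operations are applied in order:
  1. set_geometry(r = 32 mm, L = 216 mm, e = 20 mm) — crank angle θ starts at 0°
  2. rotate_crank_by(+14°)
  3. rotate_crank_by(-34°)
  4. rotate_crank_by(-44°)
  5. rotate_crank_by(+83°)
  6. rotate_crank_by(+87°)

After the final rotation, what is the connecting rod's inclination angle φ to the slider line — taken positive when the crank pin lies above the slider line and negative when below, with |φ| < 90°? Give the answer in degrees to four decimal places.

set_geometry: r = 32 mm, L = 216 mm, e = 20 mm; θ ← 0°
rotate_crank_by(+14°): θ ← 0° +14° = 14°
rotate_crank_by(-34°): θ ← 14° -34° = -20°
rotate_crank_by(-44°): θ ← -20° -44° = -64°
rotate_crank_by(+83°): θ ← -64° +83° = 19°
rotate_crank_by(+87°): θ ← 19° +87° = 106°
crank pin P = (r cos θ, r sin θ) = (-8.820395, 30.760374)
h = r sin θ − e = 30.760374 − 20 = 10.760374
sin φ = h / L = 10.760374 / 216 = 0.04981655
φ = arcsin(0.04981655) = 2.855460°

2.8555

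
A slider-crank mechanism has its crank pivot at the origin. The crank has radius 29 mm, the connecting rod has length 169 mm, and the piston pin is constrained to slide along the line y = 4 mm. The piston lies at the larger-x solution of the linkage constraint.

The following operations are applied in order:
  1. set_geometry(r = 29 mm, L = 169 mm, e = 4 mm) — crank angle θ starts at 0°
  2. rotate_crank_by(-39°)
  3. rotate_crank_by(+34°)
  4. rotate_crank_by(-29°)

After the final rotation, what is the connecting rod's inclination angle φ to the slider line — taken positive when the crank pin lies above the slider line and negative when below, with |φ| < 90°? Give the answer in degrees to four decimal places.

-6.8705

set_geometry: r = 29 mm, L = 169 mm, e = 4 mm; θ ← 0°
rotate_crank_by(-39°): θ ← 0° -39° = -39°
rotate_crank_by(+34°): θ ← -39° +34° = -5°
rotate_crank_by(-29°): θ ← -5° -29° = -34°
crank pin P = (r cos θ, r sin θ) = (24.042090, -16.216594)
h = r sin θ − e = -16.216594 − 4 = -20.216594
sin φ = h / L = -20.216594 / 169 = -0.11962482
φ = arcsin(-0.11962482) = -6.870450°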